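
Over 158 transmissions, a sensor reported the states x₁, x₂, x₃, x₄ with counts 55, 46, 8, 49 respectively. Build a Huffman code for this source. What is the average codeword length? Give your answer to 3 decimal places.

1.994 bits/symbol

Probabilities are the counts divided by 158.
Repeatedly combine the two least-probable nodes; the expected code length is the sum of the merged weights.
merge 4/79 + 23/79 → 27/79
merge 49/158 + 27/79 → 103/158
merge 55/158 + 103/158 → 1
L = 27/79 + 103/158 + 1 = 315/158 ≈ 1.994 bits/symbol.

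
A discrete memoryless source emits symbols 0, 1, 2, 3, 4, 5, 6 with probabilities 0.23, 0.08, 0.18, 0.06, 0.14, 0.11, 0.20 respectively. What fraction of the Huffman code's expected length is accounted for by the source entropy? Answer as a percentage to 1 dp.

98.9%

Entropy H = −Σ p log₂ p ≈ 2.6798 bits.
Huffman merges: 3/50+2/25→7/50; 11/100+7/50→1/4; 7/50+9/50→8/25; 1/5+23/100→43/100; 1/4+8/25→57/100; 43/100+57/100→1. L = 271/100 ≈ 2.7100.
Efficiency = H/L = 2.6798/2.7100 = 98.9%.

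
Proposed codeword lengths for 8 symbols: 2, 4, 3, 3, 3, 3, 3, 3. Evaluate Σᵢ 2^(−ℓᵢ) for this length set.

With common denominator 2^4 = 16: Σ 2^(−ℓᵢ) = 4/16 + 1/16 + 2/16 + 2/16 + 2/16 + 2/16 + 2/16 + 2/16 = 17/16 = 1.0625.

1.0625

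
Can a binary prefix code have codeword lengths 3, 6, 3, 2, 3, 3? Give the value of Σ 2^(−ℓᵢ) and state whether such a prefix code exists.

0.765625; yes

With common denominator 2^6 = 64: Σ 2^(−ℓᵢ) = 8/64 + 1/64 + 8/64 + 16/64 + 8/64 + 8/64 = 49/64 = 0.765625.
Kraft's inequality requires Σ ≤ 1; here Σ = 0.765625 ≤ 1, so such a prefix code exists.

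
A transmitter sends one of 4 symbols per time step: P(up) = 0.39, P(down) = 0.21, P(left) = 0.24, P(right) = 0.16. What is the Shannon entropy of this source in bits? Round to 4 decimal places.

1.9198 bits

H = −Σ pᵢ log₂ pᵢ.
−0.39·log₂(0.39) = 0.5298
−0.21·log₂(0.21) = 0.4728
−0.24·log₂(0.24) = 0.4941
−0.16·log₂(0.16) = 0.4230
Sum ≈ 1.9198 → 1.9198 bits.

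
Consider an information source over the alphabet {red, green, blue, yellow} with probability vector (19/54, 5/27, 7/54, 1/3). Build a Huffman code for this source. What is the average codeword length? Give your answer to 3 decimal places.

Repeatedly combine the two least-probable nodes; the expected code length is the sum of the merged weights.
merge 7/54 + 5/27 → 17/54
merge 17/54 + 1/3 → 35/54
merge 19/54 + 35/54 → 1
L = 17/54 + 35/54 + 1 = 53/27 ≈ 1.963 bits/symbol.

1.963 bits/symbol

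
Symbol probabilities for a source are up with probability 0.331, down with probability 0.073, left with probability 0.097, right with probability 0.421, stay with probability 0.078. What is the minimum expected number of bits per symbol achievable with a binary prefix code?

Repeatedly combine the two least-probable nodes; the expected code length is the sum of the merged weights.
merge 73/1000 + 39/500 → 151/1000
merge 97/1000 + 151/1000 → 31/125
merge 31/125 + 331/1000 → 579/1000
merge 421/1000 + 579/1000 → 1
L = 151/1000 + 31/125 + 579/1000 + 1 = 989/500 = 1.978 bits/symbol.

1.978 bits/symbol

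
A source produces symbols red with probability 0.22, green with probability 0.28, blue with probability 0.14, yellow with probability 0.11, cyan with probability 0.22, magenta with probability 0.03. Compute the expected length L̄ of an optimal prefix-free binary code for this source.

2.42 bits/symbol

Repeatedly combine the two least-probable nodes; the expected code length is the sum of the merged weights.
merge 3/100 + 11/100 → 7/50
merge 7/50 + 7/50 → 7/25
merge 11/50 + 11/50 → 11/25
merge 7/25 + 7/25 → 14/25
merge 11/25 + 14/25 → 1
L = 7/50 + 7/25 + 11/25 + 14/25 + 1 = 121/50 = 2.42 bits/symbol.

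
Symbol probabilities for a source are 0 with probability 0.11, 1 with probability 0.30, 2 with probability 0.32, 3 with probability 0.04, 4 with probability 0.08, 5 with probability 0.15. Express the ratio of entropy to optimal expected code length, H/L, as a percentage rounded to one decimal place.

Entropy H = −Σ p log₂ p ≈ 2.2852 bits.
Huffman merges: 1/25+2/25→3/25; 11/100+3/25→23/100; 3/20+23/100→19/50; 3/10+8/25→31/50; 19/50+31/50→1. L = 47/20 ≈ 2.3500.
Efficiency = H/L = 2.2852/2.3500 = 97.2%.

97.2%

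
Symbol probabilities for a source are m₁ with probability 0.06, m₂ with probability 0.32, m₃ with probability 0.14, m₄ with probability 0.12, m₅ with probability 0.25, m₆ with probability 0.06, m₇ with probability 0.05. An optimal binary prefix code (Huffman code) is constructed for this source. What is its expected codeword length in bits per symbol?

2.54 bits/symbol

Repeatedly combine the two least-probable nodes; the expected code length is the sum of the merged weights.
merge 1/20 + 3/50 → 11/100
merge 3/50 + 11/100 → 17/100
merge 3/25 + 7/50 → 13/50
merge 17/100 + 1/4 → 21/50
merge 13/50 + 8/25 → 29/50
merge 21/50 + 29/50 → 1
L = 11/100 + 17/100 + 13/50 + 21/50 + 29/50 + 1 = 127/50 = 2.54 bits/symbol.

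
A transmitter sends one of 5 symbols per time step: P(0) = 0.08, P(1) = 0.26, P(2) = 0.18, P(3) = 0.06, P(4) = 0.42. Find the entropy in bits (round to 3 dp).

H = −Σ pᵢ log₂ pᵢ.
−0.08·log₂(0.08) = 0.2915
−0.26·log₂(0.26) = 0.5053
−0.18·log₂(0.18) = 0.4453
−0.06·log₂(0.06) = 0.2435
−0.42·log₂(0.42) = 0.5256
Sum ≈ 2.0113 → 2.011 bits.

2.011 bits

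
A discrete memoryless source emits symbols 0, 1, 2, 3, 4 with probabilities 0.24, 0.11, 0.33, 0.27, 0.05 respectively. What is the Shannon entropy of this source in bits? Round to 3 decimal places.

2.098 bits

H = −Σ pᵢ log₂ pᵢ.
−0.24·log₂(0.24) = 0.4941
−0.11·log₂(0.11) = 0.3503
−0.33·log₂(0.33) = 0.5278
−0.27·log₂(0.27) = 0.5100
−0.05·log₂(0.05) = 0.2161
Sum ≈ 2.0984 → 2.098 bits.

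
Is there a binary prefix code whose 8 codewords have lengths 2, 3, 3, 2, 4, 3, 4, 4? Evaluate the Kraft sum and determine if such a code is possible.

With common denominator 2^4 = 16: Σ 2^(−ℓᵢ) = 4/16 + 2/16 + 2/16 + 4/16 + 1/16 + 2/16 + 1/16 + 1/16 = 17/16 = 1.0625.
Kraft's inequality requires Σ ≤ 1; here Σ = 1.0625 > 1, so no such prefix code exists.

1.0625; no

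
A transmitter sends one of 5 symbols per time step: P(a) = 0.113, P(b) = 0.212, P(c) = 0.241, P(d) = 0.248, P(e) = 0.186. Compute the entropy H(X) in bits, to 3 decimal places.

2.275 bits

H = −Σ pᵢ log₂ pᵢ.
−0.113·log₂(0.113) = 0.3555
−0.212·log₂(0.212) = 0.4744
−0.241·log₂(0.241) = 0.4947
−0.248·log₂(0.248) = 0.4989
−0.186·log₂(0.186) = 0.4514
Sum ≈ 2.2749 → 2.275 bits.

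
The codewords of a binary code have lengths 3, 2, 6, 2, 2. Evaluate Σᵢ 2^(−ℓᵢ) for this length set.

0.890625

With common denominator 2^6 = 64: Σ 2^(−ℓᵢ) = 8/64 + 16/64 + 1/64 + 16/64 + 16/64 = 57/64 = 0.890625.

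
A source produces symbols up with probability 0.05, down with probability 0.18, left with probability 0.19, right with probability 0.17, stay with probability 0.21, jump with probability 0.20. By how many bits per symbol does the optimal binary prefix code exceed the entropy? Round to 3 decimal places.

0.102 bits

Entropy H = −Σ p log₂ p ≈ 2.4884 bits.
Huffman merges: 1/20+17/100→11/50; 9/50+19/100→37/100; 1/5+21/100→41/100; 11/50+37/100→59/100; 41/100+59/100→1. L = 259/100 ≈ 2.5900.
L − H = 2.5900 − 2.4884 = 0.102 bits.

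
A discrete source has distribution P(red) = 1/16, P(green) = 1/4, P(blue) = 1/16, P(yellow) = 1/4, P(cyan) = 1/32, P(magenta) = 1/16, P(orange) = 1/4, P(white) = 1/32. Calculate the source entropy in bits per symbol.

2.5625 bits

Each probability is a power of 1/2, so log₂(1/p) is an integer.
H = Σ p·log₂(1/p) = 1/16·4 + 1/4·2 + 1/16·4 + 1/4·2 + 1/32·5 + 1/16·4 + 1/4·2 + 1/32·5 = 2.5625 bits.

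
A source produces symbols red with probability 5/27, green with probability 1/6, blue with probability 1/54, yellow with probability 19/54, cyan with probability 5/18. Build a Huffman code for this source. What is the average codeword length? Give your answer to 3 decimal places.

Repeatedly combine the two least-probable nodes; the expected code length is the sum of the merged weights.
merge 1/54 + 1/6 → 5/27
merge 5/27 + 5/27 → 10/27
merge 5/18 + 19/54 → 17/27
merge 10/27 + 17/27 → 1
L = 5/27 + 10/27 + 17/27 + 1 = 59/27 ≈ 2.185 bits/symbol.

2.185 bits/symbol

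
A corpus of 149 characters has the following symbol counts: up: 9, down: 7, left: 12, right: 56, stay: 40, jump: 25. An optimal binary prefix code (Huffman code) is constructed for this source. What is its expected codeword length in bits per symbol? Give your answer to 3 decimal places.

Probabilities are the counts divided by 149.
Repeatedly combine the two least-probable nodes; the expected code length is the sum of the merged weights.
merge 7/149 + 9/149 → 16/149
merge 12/149 + 16/149 → 28/149
merge 25/149 + 28/149 → 53/149
merge 40/149 + 53/149 → 93/149
merge 56/149 + 93/149 → 1
L = 16/149 + 28/149 + 53/149 + 93/149 + 1 = 339/149 ≈ 2.275 bits/symbol.

2.275 bits/symbol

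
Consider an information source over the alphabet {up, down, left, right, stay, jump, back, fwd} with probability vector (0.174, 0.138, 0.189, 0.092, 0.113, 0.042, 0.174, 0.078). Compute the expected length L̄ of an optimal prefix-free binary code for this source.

2.931 bits/symbol

Repeatedly combine the two least-probable nodes; the expected code length is the sum of the merged weights.
merge 21/500 + 39/500 → 3/25
merge 23/250 + 113/1000 → 41/200
merge 3/25 + 69/500 → 129/500
merge 87/500 + 87/500 → 87/250
merge 189/1000 + 41/200 → 197/500
merge 129/500 + 87/250 → 303/500
merge 197/500 + 303/500 → 1
L = 3/25 + 41/200 + 129/500 + 87/250 + 197/500 + 303/500 + 1 = 2931/1000 = 2.931 bits/symbol.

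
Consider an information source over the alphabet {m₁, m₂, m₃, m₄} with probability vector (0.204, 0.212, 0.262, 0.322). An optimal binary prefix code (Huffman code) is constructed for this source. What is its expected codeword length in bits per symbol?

Repeatedly combine the two least-probable nodes; the expected code length is the sum of the merged weights.
merge 51/250 + 53/250 → 52/125
merge 131/500 + 161/500 → 73/125
merge 52/125 + 73/125 → 1
L = 52/125 + 73/125 + 1 = 2 bits/symbol.

2 bits/symbol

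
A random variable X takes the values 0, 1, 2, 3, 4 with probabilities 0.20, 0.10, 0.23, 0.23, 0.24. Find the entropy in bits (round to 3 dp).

H = −Σ pᵢ log₂ pᵢ.
−0.20·log₂(0.20) = 0.4644
−0.10·log₂(0.10) = 0.3322
−0.23·log₂(0.23) = 0.4877
−0.23·log₂(0.23) = 0.4877
−0.24·log₂(0.24) = 0.4941
Sum ≈ 2.2660 → 2.266 bits.

2.266 bits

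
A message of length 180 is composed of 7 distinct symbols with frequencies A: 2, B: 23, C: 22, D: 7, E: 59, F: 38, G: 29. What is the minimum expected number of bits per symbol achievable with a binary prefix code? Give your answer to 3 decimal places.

Probabilities are the counts divided by 180.
Repeatedly combine the two least-probable nodes; the expected code length is the sum of the merged weights.
merge 1/90 + 7/180 → 1/20
merge 1/20 + 11/90 → 31/180
merge 23/180 + 29/180 → 13/45
merge 31/180 + 19/90 → 23/60
merge 13/45 + 59/180 → 37/60
merge 23/60 + 37/60 → 1
L = 1/20 + 31/180 + 13/45 + 23/60 + 37/60 + 1 = 113/45 ≈ 2.511 bits/symbol.

2.511 bits/symbol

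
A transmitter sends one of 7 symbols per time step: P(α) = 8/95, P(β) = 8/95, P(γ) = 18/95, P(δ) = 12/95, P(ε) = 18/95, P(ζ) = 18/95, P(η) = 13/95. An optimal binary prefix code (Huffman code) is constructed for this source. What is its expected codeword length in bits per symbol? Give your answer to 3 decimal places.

2.789 bits/symbol

Repeatedly combine the two least-probable nodes; the expected code length is the sum of the merged weights.
merge 8/95 + 8/95 → 16/95
merge 12/95 + 13/95 → 5/19
merge 16/95 + 18/95 → 34/95
merge 18/95 + 18/95 → 36/95
merge 5/19 + 34/95 → 59/95
merge 36/95 + 59/95 → 1
L = 16/95 + 5/19 + 34/95 + 36/95 + 59/95 + 1 = 53/19 ≈ 2.789 bits/symbol.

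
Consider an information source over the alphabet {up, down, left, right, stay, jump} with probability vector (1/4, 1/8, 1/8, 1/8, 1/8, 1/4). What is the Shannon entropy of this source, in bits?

Each probability is a power of 1/2, so log₂(1/p) is an integer.
H = Σ p·log₂(1/p) = 1/4·2 + 1/8·3 + 1/8·3 + 1/8·3 + 1/8·3 + 1/4·2 = 2.5 bits.

2.5 bits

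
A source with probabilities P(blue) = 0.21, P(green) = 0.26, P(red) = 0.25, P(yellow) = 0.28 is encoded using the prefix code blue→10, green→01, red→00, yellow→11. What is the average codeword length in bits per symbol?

2 bits/symbol

L̄ = Σ pᵢ·ℓᵢ = 0.21·2 + 0.26·2 + 0.25·2 + 0.28·2 = 2 bits/symbol.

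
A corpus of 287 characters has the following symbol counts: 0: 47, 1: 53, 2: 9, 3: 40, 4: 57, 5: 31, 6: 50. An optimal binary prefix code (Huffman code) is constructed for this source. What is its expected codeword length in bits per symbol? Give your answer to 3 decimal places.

Probabilities are the counts divided by 287.
Repeatedly combine the two least-probable nodes; the expected code length is the sum of the merged weights.
merge 9/287 + 31/287 → 40/287
merge 40/287 + 40/287 → 80/287
merge 47/287 + 50/287 → 97/287
merge 53/287 + 57/287 → 110/287
merge 80/287 + 97/287 → 177/287
merge 110/287 + 177/287 → 1
L = 40/287 + 80/287 + 97/287 + 110/287 + 177/287 + 1 = 113/41 ≈ 2.756 bits/symbol.

2.756 bits/symbol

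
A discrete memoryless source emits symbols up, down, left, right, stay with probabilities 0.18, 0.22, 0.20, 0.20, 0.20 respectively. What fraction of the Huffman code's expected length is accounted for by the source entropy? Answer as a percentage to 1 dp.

97.4%

Entropy H = −Σ p log₂ p ≈ 2.3190 bits.
Huffman merges: 9/50+1/5→19/50; 1/5+1/5→2/5; 11/50+19/50→3/5; 2/5+3/5→1. L = 119/50 ≈ 2.3800.
Efficiency = H/L = 2.3190/2.3800 = 97.4%.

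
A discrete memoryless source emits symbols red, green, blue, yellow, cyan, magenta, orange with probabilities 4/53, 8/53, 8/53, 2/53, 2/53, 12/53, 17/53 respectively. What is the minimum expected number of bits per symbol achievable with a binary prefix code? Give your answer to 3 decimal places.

2.528 bits/symbol

Repeatedly combine the two least-probable nodes; the expected code length is the sum of the merged weights.
merge 2/53 + 2/53 → 4/53
merge 4/53 + 4/53 → 8/53
merge 8/53 + 8/53 → 16/53
merge 8/53 + 12/53 → 20/53
merge 16/53 + 17/53 → 33/53
merge 20/53 + 33/53 → 1
L = 4/53 + 8/53 + 16/53 + 20/53 + 33/53 + 1 = 134/53 ≈ 2.528 bits/symbol.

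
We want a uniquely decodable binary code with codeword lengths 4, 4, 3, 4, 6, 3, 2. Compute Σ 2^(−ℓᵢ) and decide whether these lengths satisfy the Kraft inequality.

0.703125; yes

With common denominator 2^6 = 64: Σ 2^(−ℓᵢ) = 4/64 + 4/64 + 8/64 + 4/64 + 1/64 + 8/64 + 16/64 = 45/64 = 0.703125.
Kraft's inequality requires Σ ≤ 1; here Σ = 0.703125 ≤ 1, so such a prefix code exists.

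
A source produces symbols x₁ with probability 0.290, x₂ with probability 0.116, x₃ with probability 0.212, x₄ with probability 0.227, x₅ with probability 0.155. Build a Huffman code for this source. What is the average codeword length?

2.271 bits/symbol

Repeatedly combine the two least-probable nodes; the expected code length is the sum of the merged weights.
merge 29/250 + 31/200 → 271/1000
merge 53/250 + 227/1000 → 439/1000
merge 271/1000 + 29/100 → 561/1000
merge 439/1000 + 561/1000 → 1
L = 271/1000 + 439/1000 + 561/1000 + 1 = 2271/1000 = 2.271 bits/symbol.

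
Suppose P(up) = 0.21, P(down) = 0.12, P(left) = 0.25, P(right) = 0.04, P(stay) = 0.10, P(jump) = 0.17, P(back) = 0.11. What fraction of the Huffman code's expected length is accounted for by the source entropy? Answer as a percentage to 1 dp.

98.6%

Entropy H = −Σ p log₂ p ≈ 2.6427 bits.
Huffman merges: 1/25+1/10→7/50; 11/100+3/25→23/100; 7/50+17/100→31/100; 21/100+23/100→11/25; 1/4+31/100→14/25; 11/25+14/25→1. L = 67/25 ≈ 2.6800.
Efficiency = H/L = 2.6427/2.6800 = 98.6%.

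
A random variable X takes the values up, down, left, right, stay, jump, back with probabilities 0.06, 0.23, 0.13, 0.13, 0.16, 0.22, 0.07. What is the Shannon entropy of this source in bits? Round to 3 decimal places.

2.669 bits

H = −Σ pᵢ log₂ pᵢ.
−0.06·log₂(0.06) = 0.2435
−0.23·log₂(0.23) = 0.4877
−0.13·log₂(0.13) = 0.3826
−0.13·log₂(0.13) = 0.3826
−0.16·log₂(0.16) = 0.4230
−0.22·log₂(0.22) = 0.4806
−0.07·log₂(0.07) = 0.2686
Sum ≈ 2.6686 → 2.669 bits.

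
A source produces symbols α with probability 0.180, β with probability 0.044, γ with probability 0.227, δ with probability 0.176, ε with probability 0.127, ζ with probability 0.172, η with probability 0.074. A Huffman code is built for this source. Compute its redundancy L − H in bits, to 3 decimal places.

0.048 bits

Entropy H = −Σ p log₂ p ≈ 2.6632 bits.
Huffman merges: 11/250+37/500→59/500; 59/500+127/1000→49/200; 43/250+22/125→87/250; 9/50+227/1000→407/1000; 49/200+87/250→593/1000; 407/1000+593/1000→1. L = 2711/1000 ≈ 2.7110.
L − H = 2.7110 − 2.6632 = 0.048 bits.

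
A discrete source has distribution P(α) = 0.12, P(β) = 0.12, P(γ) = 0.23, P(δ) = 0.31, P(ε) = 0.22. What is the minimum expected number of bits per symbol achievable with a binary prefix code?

2.24 bits/symbol

Repeatedly combine the two least-probable nodes; the expected code length is the sum of the merged weights.
merge 3/25 + 3/25 → 6/25
merge 11/50 + 23/100 → 9/20
merge 6/25 + 31/100 → 11/20
merge 9/20 + 11/20 → 1
L = 6/25 + 9/20 + 11/20 + 1 = 56/25 = 2.24 bits/symbol.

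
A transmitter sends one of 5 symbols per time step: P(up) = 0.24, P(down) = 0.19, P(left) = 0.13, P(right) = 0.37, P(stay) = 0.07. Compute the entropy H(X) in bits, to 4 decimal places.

2.1313 bits

H = −Σ pᵢ log₂ pᵢ.
−0.24·log₂(0.24) = 0.4941
−0.19·log₂(0.19) = 0.4552
−0.13·log₂(0.13) = 0.3826
−0.37·log₂(0.37) = 0.5307
−0.07·log₂(0.07) = 0.2686
Sum ≈ 2.1313 → 2.1313 bits.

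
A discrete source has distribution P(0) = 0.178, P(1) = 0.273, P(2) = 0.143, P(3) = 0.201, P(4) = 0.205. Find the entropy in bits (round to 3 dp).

H = −Σ pᵢ log₂ pᵢ.
−0.178·log₂(0.178) = 0.4432
−0.273·log₂(0.273) = 0.5113
−0.143·log₂(0.143) = 0.4012
−0.201·log₂(0.201) = 0.4653
−0.205·log₂(0.205) = 0.4687
Sum ≈ 2.2898 → 2.290 bits.

2.290 bits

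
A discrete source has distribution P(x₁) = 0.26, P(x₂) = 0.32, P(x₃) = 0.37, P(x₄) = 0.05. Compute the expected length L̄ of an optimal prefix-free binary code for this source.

1.94 bits/symbol

Repeatedly combine the two least-probable nodes; the expected code length is the sum of the merged weights.
merge 1/20 + 13/50 → 31/100
merge 31/100 + 8/25 → 63/100
merge 37/100 + 63/100 → 1
L = 31/100 + 63/100 + 1 = 97/50 = 1.94 bits/symbol.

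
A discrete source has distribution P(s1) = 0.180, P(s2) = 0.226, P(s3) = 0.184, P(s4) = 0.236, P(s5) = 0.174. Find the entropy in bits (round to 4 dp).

H = −Σ pᵢ log₂ pᵢ.
−0.180·log₂(0.180) = 0.4453
−0.226·log₂(0.226) = 0.4849
−0.184·log₂(0.184) = 0.4494
−0.236·log₂(0.236) = 0.4916
−0.174·log₂(0.174) = 0.4390
Sum ≈ 2.3102 → 2.3102 bits.

2.3102 bits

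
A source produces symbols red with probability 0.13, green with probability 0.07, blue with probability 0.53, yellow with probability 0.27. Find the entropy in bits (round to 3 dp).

H = −Σ pᵢ log₂ pᵢ.
−0.13·log₂(0.13) = 0.3826
−0.07·log₂(0.07) = 0.2686
−0.53·log₂(0.53) = 0.4854
−0.27·log₂(0.27) = 0.5100
Sum ≈ 1.6467 → 1.647 bits.

1.647 bits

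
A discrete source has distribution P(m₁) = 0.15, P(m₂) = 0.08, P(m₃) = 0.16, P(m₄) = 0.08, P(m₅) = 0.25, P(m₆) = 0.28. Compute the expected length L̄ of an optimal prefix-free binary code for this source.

Repeatedly combine the two least-probable nodes; the expected code length is the sum of the merged weights.
merge 2/25 + 2/25 → 4/25
merge 3/20 + 4/25 → 31/100
merge 4/25 + 1/4 → 41/100
merge 7/25 + 31/100 → 59/100
merge 41/100 + 59/100 → 1
L = 4/25 + 31/100 + 41/100 + 59/100 + 1 = 247/100 = 2.47 bits/symbol.

2.47 bits/symbol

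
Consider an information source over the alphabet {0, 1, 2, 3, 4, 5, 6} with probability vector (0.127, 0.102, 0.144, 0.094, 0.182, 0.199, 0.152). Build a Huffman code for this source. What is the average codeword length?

Repeatedly combine the two least-probable nodes; the expected code length is the sum of the merged weights.
merge 47/500 + 51/500 → 49/250
merge 127/1000 + 18/125 → 271/1000
merge 19/125 + 91/500 → 167/500
merge 49/250 + 199/1000 → 79/200
merge 271/1000 + 167/500 → 121/200
merge 79/200 + 121/200 → 1
L = 49/250 + 271/1000 + 167/500 + 79/200 + 121/200 + 1 = 2801/1000 = 2.801 bits/symbol.

2.801 bits/symbol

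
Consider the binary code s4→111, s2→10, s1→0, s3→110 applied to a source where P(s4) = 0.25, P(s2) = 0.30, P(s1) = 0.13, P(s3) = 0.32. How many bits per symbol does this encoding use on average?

L̄ = Σ pᵢ·ℓᵢ = 0.25·3 + 0.30·2 + 0.13·1 + 0.32·3 = 2.44 bits/symbol.

2.44 bits/symbol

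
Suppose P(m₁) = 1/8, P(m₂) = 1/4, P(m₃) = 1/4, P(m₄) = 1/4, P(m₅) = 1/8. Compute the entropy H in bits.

Each probability is a power of 1/2, so log₂(1/p) is an integer.
H = Σ p·log₂(1/p) = 1/8·3 + 1/4·2 + 1/4·2 + 1/4·2 + 1/8·3 = 2.25 bits.

2.25 bits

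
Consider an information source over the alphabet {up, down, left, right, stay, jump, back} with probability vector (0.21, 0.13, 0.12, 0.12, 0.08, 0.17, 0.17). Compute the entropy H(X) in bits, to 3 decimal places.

H = −Σ pᵢ log₂ pᵢ.
−0.21·log₂(0.21) = 0.4728
−0.13·log₂(0.13) = 0.3826
−0.12·log₂(0.12) = 0.3671
−0.12·log₂(0.12) = 0.3671
−0.08·log₂(0.08) = 0.2915
−0.17·log₂(0.17) = 0.4346
−0.17·log₂(0.17) = 0.4346
Sum ≈ 2.7503 → 2.750 bits.

2.750 bits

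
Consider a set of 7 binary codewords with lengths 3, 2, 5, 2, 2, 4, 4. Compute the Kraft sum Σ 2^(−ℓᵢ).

With common denominator 2^5 = 32: Σ 2^(−ℓᵢ) = 4/32 + 8/32 + 1/32 + 8/32 + 8/32 + 2/32 + 2/32 = 33/32 = 1.03125.

1.03125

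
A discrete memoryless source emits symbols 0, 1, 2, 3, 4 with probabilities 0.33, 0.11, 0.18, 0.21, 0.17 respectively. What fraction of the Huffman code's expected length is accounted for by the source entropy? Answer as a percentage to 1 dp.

Entropy H = −Σ p log₂ p ≈ 2.2308 bits.
Huffman merges: 11/100+17/100→7/25; 9/50+21/100→39/100; 7/25+33/100→61/100; 39/100+61/100→1. L = 57/25 ≈ 2.2800.
Efficiency = H/L = 2.2308/2.2800 = 97.8%.

97.8%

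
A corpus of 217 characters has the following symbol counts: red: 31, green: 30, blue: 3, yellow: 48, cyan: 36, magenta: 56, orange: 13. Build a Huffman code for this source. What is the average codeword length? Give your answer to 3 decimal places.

2.594 bits/symbol

Probabilities are the counts divided by 217.
Repeatedly combine the two least-probable nodes; the expected code length is the sum of the merged weights.
merge 3/217 + 13/217 → 16/217
merge 16/217 + 30/217 → 46/217
merge 1/7 + 36/217 → 67/217
merge 46/217 + 48/217 → 94/217
merge 8/31 + 67/217 → 123/217
merge 94/217 + 123/217 → 1
L = 16/217 + 46/217 + 67/217 + 94/217 + 123/217 + 1 = 563/217 ≈ 2.594 bits/symbol.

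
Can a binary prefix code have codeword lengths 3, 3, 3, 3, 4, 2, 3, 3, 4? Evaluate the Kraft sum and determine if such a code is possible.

With common denominator 2^4 = 16: Σ 2^(−ℓᵢ) = 2/16 + 2/16 + 2/16 + 2/16 + 1/16 + 4/16 + 2/16 + 2/16 + 1/16 = 18/16 = 1.125.
Kraft's inequality requires Σ ≤ 1; here Σ = 1.125 > 1, so no such prefix code exists.

1.125; no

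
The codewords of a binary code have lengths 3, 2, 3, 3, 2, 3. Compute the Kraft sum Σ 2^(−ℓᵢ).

With common denominator 2^3 = 8: Σ 2^(−ℓᵢ) = 1/8 + 2/8 + 1/8 + 1/8 + 2/8 + 1/8 = 8/8 = 1.

1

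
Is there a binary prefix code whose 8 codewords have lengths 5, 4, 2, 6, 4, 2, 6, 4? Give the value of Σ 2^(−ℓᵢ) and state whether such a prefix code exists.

0.75; yes

With common denominator 2^6 = 64: Σ 2^(−ℓᵢ) = 2/64 + 4/64 + 16/64 + 1/64 + 4/64 + 16/64 + 1/64 + 4/64 = 48/64 = 0.75.
Kraft's inequality requires Σ ≤ 1; here Σ = 0.75 ≤ 1, so such a prefix code exists.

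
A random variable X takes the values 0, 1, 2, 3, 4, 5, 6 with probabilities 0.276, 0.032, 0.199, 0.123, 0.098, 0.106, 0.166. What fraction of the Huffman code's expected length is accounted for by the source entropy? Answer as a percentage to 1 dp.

Entropy H = −Σ p log₂ p ≈ 2.6086 bits.
Huffman merges: 4/125+49/500→13/100; 53/500+123/1000→229/1000; 13/100+83/500→37/125; 199/1000+229/1000→107/250; 69/250+37/125→143/250; 107/250+143/250→1. L = 531/200 ≈ 2.6550.
Efficiency = H/L = 2.6086/2.6550 = 98.3%.

98.3%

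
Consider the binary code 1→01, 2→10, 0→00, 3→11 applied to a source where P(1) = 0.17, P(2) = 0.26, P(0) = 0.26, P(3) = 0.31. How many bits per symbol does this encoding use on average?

L̄ = Σ pᵢ·ℓᵢ = 0.17·2 + 0.26·2 + 0.26·2 + 0.31·2 = 2 bits/symbol.

2 bits/symbol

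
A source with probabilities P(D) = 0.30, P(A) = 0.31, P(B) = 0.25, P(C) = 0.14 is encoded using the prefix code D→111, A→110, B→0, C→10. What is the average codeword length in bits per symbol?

2.36 bits/symbol

L̄ = Σ pᵢ·ℓᵢ = 0.30·3 + 0.31·3 + 0.25·1 + 0.14·2 = 2.36 bits/symbol.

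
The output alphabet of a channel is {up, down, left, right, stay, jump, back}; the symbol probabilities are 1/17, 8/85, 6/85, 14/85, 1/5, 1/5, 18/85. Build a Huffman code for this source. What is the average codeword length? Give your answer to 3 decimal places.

Repeatedly combine the two least-probable nodes; the expected code length is the sum of the merged weights.
merge 1/17 + 6/85 → 11/85
merge 8/85 + 11/85 → 19/85
merge 14/85 + 1/5 → 31/85
merge 1/5 + 18/85 → 7/17
merge 19/85 + 31/85 → 10/17
merge 7/17 + 10/17 → 1
L = 11/85 + 19/85 + 31/85 + 7/17 + 10/17 + 1 = 231/85 ≈ 2.718 bits/symbol.

2.718 bits/symbol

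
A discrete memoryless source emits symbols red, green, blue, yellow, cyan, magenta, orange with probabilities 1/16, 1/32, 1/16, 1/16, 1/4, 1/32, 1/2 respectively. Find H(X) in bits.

2.0625 bits

Each probability is a power of 1/2, so log₂(1/p) is an integer.
H = Σ p·log₂(1/p) = 1/16·4 + 1/32·5 + 1/16·4 + 1/16·4 + 1/4·2 + 1/32·5 + 1/2·1 = 2.0625 bits.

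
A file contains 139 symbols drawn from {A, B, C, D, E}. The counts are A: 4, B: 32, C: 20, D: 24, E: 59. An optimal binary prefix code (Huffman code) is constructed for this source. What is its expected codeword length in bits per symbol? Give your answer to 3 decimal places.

Probabilities are the counts divided by 139.
Repeatedly combine the two least-probable nodes; the expected code length is the sum of the merged weights.
merge 4/139 + 20/139 → 24/139
merge 24/139 + 24/139 → 48/139
merge 32/139 + 48/139 → 80/139
merge 59/139 + 80/139 → 1
L = 24/139 + 48/139 + 80/139 + 1 = 291/139 ≈ 2.094 bits/symbol.

2.094 bits/symbol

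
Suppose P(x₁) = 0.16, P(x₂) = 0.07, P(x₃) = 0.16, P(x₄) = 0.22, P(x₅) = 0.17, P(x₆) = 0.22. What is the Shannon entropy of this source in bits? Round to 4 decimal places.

2.5103 bits

H = −Σ pᵢ log₂ pᵢ.
−0.16·log₂(0.16) = 0.4230
−0.07·log₂(0.07) = 0.2686
−0.16·log₂(0.16) = 0.4230
−0.22·log₂(0.22) = 0.4806
−0.17·log₂(0.17) = 0.4346
−0.22·log₂(0.22) = 0.4806
Sum ≈ 2.5103 → 2.5103 bits.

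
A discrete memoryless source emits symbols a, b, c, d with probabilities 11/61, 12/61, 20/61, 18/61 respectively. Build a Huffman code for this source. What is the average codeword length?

2 bits/symbol

Repeatedly combine the two least-probable nodes; the expected code length is the sum of the merged weights.
merge 11/61 + 12/61 → 23/61
merge 18/61 + 20/61 → 38/61
merge 23/61 + 38/61 → 1
L = 23/61 + 38/61 + 1 = 2 bits/symbol.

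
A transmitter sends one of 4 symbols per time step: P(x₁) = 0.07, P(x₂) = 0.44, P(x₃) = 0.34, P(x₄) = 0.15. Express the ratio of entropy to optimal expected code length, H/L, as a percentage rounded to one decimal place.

97.2%

Entropy H = −Σ p log₂ p ≈ 1.7294 bits.
Huffman merges: 7/100+3/20→11/50; 11/50+17/50→14/25; 11/25+14/25→1. L = 89/50 ≈ 1.7800.
Efficiency = H/L = 1.7294/1.7800 = 97.2%.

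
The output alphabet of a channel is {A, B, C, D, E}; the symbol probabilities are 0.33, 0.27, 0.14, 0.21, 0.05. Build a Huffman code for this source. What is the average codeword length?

2.19 bits/symbol

Repeatedly combine the two least-probable nodes; the expected code length is the sum of the merged weights.
merge 1/20 + 7/50 → 19/100
merge 19/100 + 21/100 → 2/5
merge 27/100 + 33/100 → 3/5
merge 2/5 + 3/5 → 1
L = 19/100 + 2/5 + 3/5 + 1 = 219/100 = 2.19 bits/symbol.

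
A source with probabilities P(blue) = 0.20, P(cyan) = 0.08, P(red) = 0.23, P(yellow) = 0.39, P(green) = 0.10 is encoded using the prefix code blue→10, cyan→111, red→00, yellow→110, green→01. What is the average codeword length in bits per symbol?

L̄ = Σ pᵢ·ℓᵢ = 0.20·2 + 0.08·3 + 0.23·2 + 0.39·3 + 0.10·2 = 2.47 bits/symbol.

2.47 bits/symbol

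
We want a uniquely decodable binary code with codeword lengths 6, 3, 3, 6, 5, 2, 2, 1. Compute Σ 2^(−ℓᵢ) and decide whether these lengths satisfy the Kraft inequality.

1.3125; no

With common denominator 2^6 = 64: Σ 2^(−ℓᵢ) = 1/64 + 8/64 + 8/64 + 1/64 + 2/64 + 16/64 + 16/64 + 32/64 = 84/64 = 1.3125.
Kraft's inequality requires Σ ≤ 1; here Σ = 1.3125 > 1, so no such prefix code exists.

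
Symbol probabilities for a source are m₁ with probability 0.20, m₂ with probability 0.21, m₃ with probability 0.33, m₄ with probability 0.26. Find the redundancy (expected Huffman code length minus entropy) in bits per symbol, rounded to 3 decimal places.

Entropy H = −Σ p log₂ p ≈ 1.9703 bits.
Huffman merges: 1/5+21/100→41/100; 13/50+33/100→59/100; 41/100+59/100→1. L = 2 ≈ 2.0000.
L − H = 2.0000 − 1.9703 = 0.030 bits.

0.030 bits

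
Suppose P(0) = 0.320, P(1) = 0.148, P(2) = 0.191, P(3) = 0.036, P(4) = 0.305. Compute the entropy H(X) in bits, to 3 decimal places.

H = −Σ pᵢ log₂ pᵢ.
−0.320·log₂(0.320) = 0.5260
−0.148·log₂(0.148) = 0.4079
−0.191·log₂(0.191) = 0.4562
−0.036·log₂(0.036) = 0.1727
−0.305·log₂(0.305) = 0.5225
Sum ≈ 2.0853 → 2.085 bits.

2.085 bits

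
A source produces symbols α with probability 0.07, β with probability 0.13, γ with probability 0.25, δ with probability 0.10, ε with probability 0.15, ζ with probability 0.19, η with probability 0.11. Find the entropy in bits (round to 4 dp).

2.6995 bits

H = −Σ pᵢ log₂ pᵢ.
−0.07·log₂(0.07) = 0.2686
−0.13·log₂(0.13) = 0.3826
−0.25·log₂(0.25) = 0.5000
−0.10·log₂(0.10) = 0.3322
−0.15·log₂(0.15) = 0.4105
−0.19·log₂(0.19) = 0.4552
−0.11·log₂(0.11) = 0.3503
Sum ≈ 2.6995 → 2.6995 bits.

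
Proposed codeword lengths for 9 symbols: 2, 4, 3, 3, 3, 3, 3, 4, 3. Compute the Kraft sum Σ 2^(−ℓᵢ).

With common denominator 2^4 = 16: Σ 2^(−ℓᵢ) = 4/16 + 1/16 + 2/16 + 2/16 + 2/16 + 2/16 + 2/16 + 1/16 + 2/16 = 18/16 = 1.125.

1.125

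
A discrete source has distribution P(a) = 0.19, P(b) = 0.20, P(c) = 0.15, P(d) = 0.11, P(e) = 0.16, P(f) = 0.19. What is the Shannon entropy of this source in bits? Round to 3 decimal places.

2.559 bits

H = −Σ pᵢ log₂ pᵢ.
−0.19·log₂(0.19) = 0.4552
−0.20·log₂(0.20) = 0.4644
−0.15·log₂(0.15) = 0.4105
−0.11·log₂(0.11) = 0.3503
−0.16·log₂(0.16) = 0.4230
−0.19·log₂(0.19) = 0.4552
Sum ≈ 2.5587 → 2.559 bits.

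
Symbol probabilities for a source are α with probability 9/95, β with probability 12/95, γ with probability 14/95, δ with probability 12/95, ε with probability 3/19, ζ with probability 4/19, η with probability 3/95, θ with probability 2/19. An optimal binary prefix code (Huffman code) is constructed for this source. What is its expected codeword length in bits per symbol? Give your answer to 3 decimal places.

Repeatedly combine the two least-probable nodes; the expected code length is the sum of the merged weights.
merge 3/95 + 9/95 → 12/95
merge 2/19 + 12/95 → 22/95
merge 12/95 + 12/95 → 24/95
merge 14/95 + 3/19 → 29/95
merge 4/19 + 22/95 → 42/95
merge 24/95 + 29/95 → 53/95
merge 42/95 + 53/95 → 1
L = 12/95 + 22/95 + 24/95 + 29/95 + 42/95 + 53/95 + 1 = 277/95 ≈ 2.916 bits/symbol.

2.916 bits/symbol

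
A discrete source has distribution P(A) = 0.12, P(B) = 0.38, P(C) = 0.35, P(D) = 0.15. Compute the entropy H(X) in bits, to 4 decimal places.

1.8382 bits

H = −Σ pᵢ log₂ pᵢ.
−0.12·log₂(0.12) = 0.3671
−0.38·log₂(0.38) = 0.5305
−0.35·log₂(0.35) = 0.5301
−0.15·log₂(0.15) = 0.4105
Sum ≈ 1.8382 → 1.8382 bits.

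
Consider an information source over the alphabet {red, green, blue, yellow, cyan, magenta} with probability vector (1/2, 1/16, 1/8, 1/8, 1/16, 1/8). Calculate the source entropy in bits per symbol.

2.125 bits

Each probability is a power of 1/2, so log₂(1/p) is an integer.
H = Σ p·log₂(1/p) = 1/2·1 + 1/16·4 + 1/8·3 + 1/8·3 + 1/16·4 + 1/8·3 = 2.125 bits.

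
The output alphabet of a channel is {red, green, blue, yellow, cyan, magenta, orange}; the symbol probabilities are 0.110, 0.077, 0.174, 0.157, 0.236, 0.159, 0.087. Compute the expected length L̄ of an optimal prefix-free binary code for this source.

2.754 bits/symbol

Repeatedly combine the two least-probable nodes; the expected code length is the sum of the merged weights.
merge 77/1000 + 87/1000 → 41/250
merge 11/100 + 157/1000 → 267/1000
merge 159/1000 + 41/250 → 323/1000
merge 87/500 + 59/250 → 41/100
merge 267/1000 + 323/1000 → 59/100
merge 41/100 + 59/100 → 1
L = 41/250 + 267/1000 + 323/1000 + 41/100 + 59/100 + 1 = 1377/500 = 2.754 bits/symbol.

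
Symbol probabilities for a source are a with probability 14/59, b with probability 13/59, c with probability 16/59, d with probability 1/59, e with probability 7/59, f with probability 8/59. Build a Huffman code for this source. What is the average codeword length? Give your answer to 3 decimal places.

Repeatedly combine the two least-probable nodes; the expected code length is the sum of the merged weights.
merge 1/59 + 7/59 → 8/59
merge 8/59 + 8/59 → 16/59
merge 13/59 + 14/59 → 27/59
merge 16/59 + 16/59 → 32/59
merge 27/59 + 32/59 → 1
L = 8/59 + 16/59 + 27/59 + 32/59 + 1 = 142/59 ≈ 2.407 bits/symbol.

2.407 bits/symbol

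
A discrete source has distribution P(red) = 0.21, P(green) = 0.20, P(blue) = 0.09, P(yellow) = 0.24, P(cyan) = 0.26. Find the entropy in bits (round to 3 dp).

H = −Σ pᵢ log₂ pᵢ.
−0.21·log₂(0.21) = 0.4728
−0.20·log₂(0.20) = 0.4644
−0.09·log₂(0.09) = 0.3127
−0.24·log₂(0.24) = 0.4941
−0.26·log₂(0.26) = 0.5053
Sum ≈ 2.2493 → 2.249 bits.

2.249 bits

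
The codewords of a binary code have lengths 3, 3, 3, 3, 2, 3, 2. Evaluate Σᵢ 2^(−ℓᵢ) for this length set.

1.125

With common denominator 2^3 = 8: Σ 2^(−ℓᵢ) = 1/8 + 1/8 + 1/8 + 1/8 + 2/8 + 1/8 + 2/8 = 9/8 = 1.125.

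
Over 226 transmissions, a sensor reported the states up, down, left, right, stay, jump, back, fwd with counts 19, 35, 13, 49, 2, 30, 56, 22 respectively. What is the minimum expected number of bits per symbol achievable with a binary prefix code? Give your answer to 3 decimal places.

2.752 bits/symbol

Probabilities are the counts divided by 226.
Repeatedly combine the two least-probable nodes; the expected code length is the sum of the merged weights.
merge 1/113 + 13/226 → 15/226
merge 15/226 + 19/226 → 17/113
merge 11/113 + 15/113 → 26/113
merge 17/113 + 35/226 → 69/226
merge 49/226 + 26/113 → 101/226
merge 28/113 + 69/226 → 125/226
merge 101/226 + 125/226 → 1
L = 15/226 + 17/113 + 26/113 + 69/226 + 101/226 + 125/226 + 1 = 311/113 ≈ 2.752 bits/symbol.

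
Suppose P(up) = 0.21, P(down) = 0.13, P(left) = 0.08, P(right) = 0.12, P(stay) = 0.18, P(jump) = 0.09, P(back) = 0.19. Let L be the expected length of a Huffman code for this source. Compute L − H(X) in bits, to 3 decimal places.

Entropy H = −Σ p log₂ p ≈ 2.7272 bits.
Huffman merges: 2/25+9/100→17/100; 3/25+13/100→1/4; 17/100+9/50→7/20; 19/100+21/100→2/5; 1/4+7/20→3/5; 2/5+3/5→1. L = 277/100 ≈ 2.7700.
L − H = 2.7700 − 2.7272 = 0.043 bits.

0.043 bits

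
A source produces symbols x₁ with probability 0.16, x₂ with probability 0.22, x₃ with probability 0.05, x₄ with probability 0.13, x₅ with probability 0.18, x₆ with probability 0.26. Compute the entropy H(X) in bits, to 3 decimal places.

2.453 bits

H = −Σ pᵢ log₂ pᵢ.
−0.16·log₂(0.16) = 0.4230
−0.22·log₂(0.22) = 0.4806
−0.05·log₂(0.05) = 0.2161
−0.13·log₂(0.13) = 0.3826
−0.18·log₂(0.18) = 0.4453
−0.26·log₂(0.26) = 0.5053
Sum ≈ 2.4529 → 2.453 bits.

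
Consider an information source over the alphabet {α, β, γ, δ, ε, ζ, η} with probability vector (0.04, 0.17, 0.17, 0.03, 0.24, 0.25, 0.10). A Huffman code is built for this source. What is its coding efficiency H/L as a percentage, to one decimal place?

98.2%

Entropy H = −Σ p log₂ p ≈ 2.5330 bits.
Huffman merges: 3/100+1/25→7/100; 7/100+1/10→17/100; 17/100+17/100→17/50; 17/100+6/25→41/100; 1/4+17/50→59/100; 41/100+59/100→1. L = 129/50 ≈ 2.5800.
Efficiency = H/L = 2.5330/2.5800 = 98.2%.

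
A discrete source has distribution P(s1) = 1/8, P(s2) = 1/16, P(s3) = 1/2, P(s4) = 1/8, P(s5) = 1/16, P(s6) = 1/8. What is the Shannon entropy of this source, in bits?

Each probability is a power of 1/2, so log₂(1/p) is an integer.
H = Σ p·log₂(1/p) = 1/8·3 + 1/16·4 + 1/2·1 + 1/8·3 + 1/16·4 + 1/8·3 = 2.125 bits.

2.125 bits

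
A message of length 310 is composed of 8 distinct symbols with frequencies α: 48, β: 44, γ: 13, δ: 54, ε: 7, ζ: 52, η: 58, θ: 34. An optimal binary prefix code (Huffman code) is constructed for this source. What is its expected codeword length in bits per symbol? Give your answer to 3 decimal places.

Probabilities are the counts divided by 310.
Repeatedly combine the two least-probable nodes; the expected code length is the sum of the merged weights.
merge 7/310 + 13/310 → 2/31
merge 2/31 + 17/155 → 27/155
merge 22/155 + 24/155 → 46/155
merge 26/155 + 27/155 → 53/155
merge 27/155 + 29/155 → 56/155
merge 46/155 + 53/155 → 99/155
merge 56/155 + 99/155 → 1
L = 2/31 + 27/155 + 46/155 + 53/155 + 56/155 + 99/155 + 1 = 446/155 ≈ 2.877 bits/symbol.

2.877 bits/symbol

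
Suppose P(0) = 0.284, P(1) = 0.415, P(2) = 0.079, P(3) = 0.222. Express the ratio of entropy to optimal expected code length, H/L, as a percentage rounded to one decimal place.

Entropy H = −Σ p log₂ p ≈ 1.8137 bits.
Huffman merges: 79/1000+111/500→301/1000; 71/250+301/1000→117/200; 83/200+117/200→1. L = 943/500 ≈ 1.8860.
Efficiency = H/L = 1.8137/1.8860 = 96.2%.

96.2%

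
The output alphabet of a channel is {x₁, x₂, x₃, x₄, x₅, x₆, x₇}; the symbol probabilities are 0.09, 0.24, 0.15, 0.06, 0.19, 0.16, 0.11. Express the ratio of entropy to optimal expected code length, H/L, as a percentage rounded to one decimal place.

Entropy H = −Σ p log₂ p ≈ 2.6894 bits.
Huffman merges: 3/50+9/100→3/20; 11/100+3/20→13/50; 3/20+4/25→31/100; 19/100+6/25→43/100; 13/50+31/100→57/100; 43/100+57/100→1. L = 68/25 ≈ 2.7200.
Efficiency = H/L = 2.6894/2.7200 = 98.9%.

98.9%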